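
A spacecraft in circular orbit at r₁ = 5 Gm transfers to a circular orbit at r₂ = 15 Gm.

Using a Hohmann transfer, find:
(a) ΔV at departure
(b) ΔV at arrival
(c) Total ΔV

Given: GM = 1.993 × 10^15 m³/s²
r₁ = 5 Gm = 5 × 10^9 m
r₂ = 15 Gm = 1.5 × 10^10 m
GM = 1.993 × 10^15 m³/s²
Transfer ellipse: a_t = (r₁ + r₂)/2 = 1 × 10^10 m
Circular speed at r₁: v₁ = √(GM/r₁) = 631.348 m/s
Transfer speed at r₁ (periapsis): v₁ₜ = √(GM(2/r₁ − 1/a_t)) = 773.24 m/s
(a) ΔV₁ = v₁ₜ − v₁ = 141.892 m/s ≈ 141.9 m/s
Circular speed at r₂: v₂ = √(GM/r₂) = 364.509 m/s
Transfer speed at r₂ (apoapsis): v₂ₜ = √(GM(2/r₂ − 1/a_t)) = 257.747 m/s
(b) ΔV₂ = v₂ − v₂ₜ = 106.762 m/s ≈ 106.8 m/s
(c) ΔV_total = ΔV₁ + ΔV₂ = 248.654 m/s ≈ 248.7 m/s

Final answer:
(a) ΔV₁ = 141.9 m/s
(b) ΔV₂ = 106.8 m/s
(c) ΔV_total = 248.7 m/s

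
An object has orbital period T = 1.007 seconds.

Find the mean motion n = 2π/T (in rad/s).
T = 1.007 seconds
n = 2π / 1.007 s = 6.23951 rad/s ≈ 6.24 rad/s

Final answer: n = 6.24 rad/s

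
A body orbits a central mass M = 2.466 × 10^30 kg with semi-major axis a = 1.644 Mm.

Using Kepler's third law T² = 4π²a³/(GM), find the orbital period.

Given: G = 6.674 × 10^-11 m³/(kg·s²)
M = 2.466 × 10^30 kg
GM = G × M = 6.674 × 10^-11 × 2.466 × 10^30 = 1.64581 × 10^20 m³/s²
a = 1.644 Mm = 1.644 × 10^6 m
a³ = 4.4433 × 10^18 m³
T = 2π √(a³/GM) = 2π √((4.4433 × 10^18) / (1.64581 × 10^20)) = 2π × 0.16431 s
T = 1.03239 s ≈ 1.032 seconds

Final answer: 1.032 seconds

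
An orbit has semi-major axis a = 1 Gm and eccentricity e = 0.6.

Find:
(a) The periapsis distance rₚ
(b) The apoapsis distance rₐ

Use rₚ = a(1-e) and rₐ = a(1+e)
a = 1 Gm = 1 × 10^9 m
e = 0.6:  1 − e = 0.4,  1 + e = 1.6
(a) rₚ = a(1 − e) = 1 × 10^9 m × 0.4 = 4 × 10^8 m ≈ 400 Mm
(b) rₐ = a(1 + e) = 1 × 10^9 m × 1.6 = 1.6 × 10^9 m ≈ 1.6 Gm

Final answer:
(a) rₚ = 400 Mm
(b) rₐ = 1.6 Gm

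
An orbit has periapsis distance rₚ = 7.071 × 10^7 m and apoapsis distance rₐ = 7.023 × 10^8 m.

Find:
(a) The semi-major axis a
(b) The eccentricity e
rₚ = 7.071 × 10^7 m
rₐ = 7.023 × 10^8 m
(a) a = (rₚ + rₐ)/2 = 3.86505 × 10^8 m ≈ 3.865 × 10^8 m
(b) e = (rₐ − rₚ)/(rₐ + rₚ) = (6.3159 × 10^8) / (7.7301 × 10^8) = 0.817053

Final answer:
(a) a = 3.865 × 10^8 m
(b) e = 0.8171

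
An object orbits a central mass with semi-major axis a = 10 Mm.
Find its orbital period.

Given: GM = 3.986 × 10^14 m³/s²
a = 10 Mm = 1 × 10^7 m
GM = 3.986 × 10^14 m³/s²
a³ = 1 × 10^21 m³
T = 2π √(a³/GM) = 2π √((1 × 10^21) / (3.986 × 10^14)) = 2π × 1583.91 s
T = 9952.02 s ≈ 2.764 hours

Final answer: 2.764 hours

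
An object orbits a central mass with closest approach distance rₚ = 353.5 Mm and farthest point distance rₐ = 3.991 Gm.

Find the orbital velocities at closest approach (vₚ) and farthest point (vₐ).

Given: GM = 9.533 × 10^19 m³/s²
rₚ = 353.5 Mm = 3.535 × 10^8 m
rₐ = 3.991 Gm = 3.991 × 10^9 m
GM = 9.533 × 10^19 m³/s²
a = (rₚ + rₐ)/2 = 2.17225 × 10^9 m
Vis-viva: v² = GM (2/r − 1/a)
vₚ² = 9.533 × 10^19 × (5.65771 × 10^-9 − 4.60352 × 10^-10) = 4.95464 × 10^11 m²/s²
vₚ = 703892 m/s ≈ 703.9 km/s
vₐ² = 9.533 × 10^19 × (5.01128 × 10^-10 − 4.60352 × 10^-10) = 3.88712 × 10^9 m²/s²
vₐ = 62346.7 m/s ≈ 62.35 km/s

Final answer: vₚ = 703.9 km/s, vₐ = 62.35 km/s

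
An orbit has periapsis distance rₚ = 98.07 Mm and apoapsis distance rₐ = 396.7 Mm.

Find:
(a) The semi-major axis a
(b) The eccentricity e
rₚ = 98.07 Mm = 9.807 × 10^7 m
rₐ = 396.7 Mm = 3.967 × 10^8 m
(a) a = (rₚ + rₐ)/2 = 2.47385 × 10^8 m ≈ 247.4 Mm
(b) e = (rₐ − rₚ)/(rₐ + rₚ) = (2.9863 × 10^8) / (4.9477 × 10^8) = 0.603573

Final answer:
(a) a = 247.4 Mm
(b) e = 0.6036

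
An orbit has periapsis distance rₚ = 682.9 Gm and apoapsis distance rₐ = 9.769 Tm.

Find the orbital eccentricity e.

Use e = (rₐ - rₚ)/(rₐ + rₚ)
rₚ = 682.9 Gm = 6.829 × 10^11 m
rₐ = 9.769 Tm = 9.769 × 10^12 m
rₐ − rₚ = 9.0861 × 10^12 m
rₐ + rₚ = 1.04519 × 10^13 m
e = (rₐ − rₚ)/(rₐ + rₚ) = 0.869325

Final answer: e = 0.8693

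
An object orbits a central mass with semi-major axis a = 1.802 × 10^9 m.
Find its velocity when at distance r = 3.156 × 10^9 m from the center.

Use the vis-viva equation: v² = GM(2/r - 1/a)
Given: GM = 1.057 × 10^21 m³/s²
a = 1.802 × 10^9 m
r = 3.156 × 10^9 m
GM = 1.057 × 10^21 m³/s²
2/r − 1/a = 6.33714 × 10^-10 − 5.54939 × 10^-10 = 7.87746 × 10^-11 m⁻¹
v² = GM (2/r − 1/a) = 8.32648 × 10^10 m²/s²
v = 288556 m/s ≈ 288.6 km/s

Final answer: 288.6 km/s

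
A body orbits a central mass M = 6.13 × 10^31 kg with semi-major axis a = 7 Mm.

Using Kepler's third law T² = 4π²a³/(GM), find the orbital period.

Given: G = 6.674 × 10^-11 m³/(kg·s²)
M = 6.13 × 10^31 kg
GM = G × M = 6.674 × 10^-11 × 6.13 × 10^31 = 4.09116 × 10^21 m³/s²
a = 7 Mm = 7 × 10^6 m
a³ = 3.43 × 10^20 m³
T = 2π √(a³/GM) = 2π √((3.43 × 10^20) / (4.09116 × 10^21)) = 2π × 0.28955 s
T = 1.8193 s ≈ 1.819 seconds

Final answer: 1.819 seconds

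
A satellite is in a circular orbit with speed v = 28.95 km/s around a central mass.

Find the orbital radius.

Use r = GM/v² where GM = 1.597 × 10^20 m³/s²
v = 28.95 km/s = 28950 m/s
GM = 1.597 × 10^20 m³/s²
v² = 8.38102 × 10^8 m²/s²
r = GM/v² = (1.597 × 10^20) / (8.38102 × 10^8) = 1.90549 × 10^11 m ≈ 1.905 × 10^11 m

Final answer: 1.905 × 10^11 m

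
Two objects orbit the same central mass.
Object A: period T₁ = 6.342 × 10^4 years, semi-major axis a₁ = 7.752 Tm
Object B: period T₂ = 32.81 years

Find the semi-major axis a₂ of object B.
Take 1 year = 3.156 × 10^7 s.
T₁ = 6.342 × 10^4 years = 2.00154 × 10^12 s
T₂ = 32.81 years = 1.03548 × 10^9 s
a₁ = 7.752 Tm = 7.752 × 10^12 m
Kepler's third law: (T₂/T₁)² = (a₂/a₁)³  ⇒  a₂ = a₁ (T₂/T₁)^(2/3)
T₂/T₁ = 0.000517345
(T₂/T₁)^(2/3) = 0.00644446
a₂ = 7.752 × 10^12 m × 0.00644446 = 4.99575 × 10^10 m ≈ 49.96 Gm

Final answer: a₂ = 49.96 Gm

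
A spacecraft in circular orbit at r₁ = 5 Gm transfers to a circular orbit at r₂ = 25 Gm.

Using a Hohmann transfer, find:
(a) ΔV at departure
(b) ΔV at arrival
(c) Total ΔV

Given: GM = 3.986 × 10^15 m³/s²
r₁ = 5 Gm = 5 × 10^9 m
r₂ = 25 Gm = 2.5 × 10^10 m
GM = 3.986 × 10^15 m³/s²
Transfer ellipse: a_t = (r₁ + r₂)/2 = 1.5 × 10^10 m
Circular speed at r₁: v₁ = √(GM/r₁) = 892.861 m/s
Transfer speed at r₁ (periapsis): v₁ₜ = √(GM(2/r₁ − 1/a_t)) = 1152.68 m/s
(a) ΔV₁ = v₁ₜ − v₁ = 259.817 m/s ≈ 259.8 m/s
Circular speed at r₂: v₂ = √(GM/r₂) = 399.299 m/s
Transfer speed at r₂ (apoapsis): v₂ₜ = √(GM(2/r₂ − 1/a_t)) = 230.536 m/s
(b) ΔV₂ = v₂ − v₂ₜ = 168.764 m/s ≈ 168.8 m/s
(c) ΔV_total = ΔV₁ + ΔV₂ = 428.581 m/s ≈ 428.6 m/s

Final answer:
(a) ΔV₁ = 259.8 m/s
(b) ΔV₂ = 168.8 m/s
(c) ΔV_total = 428.6 m/s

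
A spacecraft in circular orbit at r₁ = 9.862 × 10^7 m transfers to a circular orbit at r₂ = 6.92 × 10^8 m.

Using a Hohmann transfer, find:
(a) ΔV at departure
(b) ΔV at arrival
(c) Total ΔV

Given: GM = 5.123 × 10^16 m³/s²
r₁ = 9.862 × 10^7 m
r₂ = 6.92 × 10^8 m
GM = 5.123 × 10^16 m³/s²
Transfer ellipse: a_t = (r₁ + r₂)/2 = 3.9531 × 10^8 m
Circular speed at r₁: v₁ = √(GM/r₁) = 22791.9 m/s
Transfer speed at r₁ (periapsis): v₁ₜ = √(GM(2/r₁ − 1/a_t)) = 30155.3 m/s
(a) ΔV₁ = v₁ₜ − v₁ = 7363.46 m/s ≈ 7.363 km/s
Circular speed at r₂: v₂ = √(GM/r₂) = 8604.17 m/s
Transfer speed at r₂ (apoapsis): v₂ₜ = √(GM(2/r₂ − 1/a_t)) = 4297.57 m/s
(b) ΔV₂ = v₂ − v₂ₜ = 4306.61 m/s ≈ 4.307 km/s
(c) ΔV_total = ΔV₁ + ΔV₂ = 11670.1 m/s ≈ 11.67 km/s

Final answer:
(a) ΔV₁ = 7.363 km/s
(b) ΔV₂ = 4.307 km/s
(c) ΔV_total = 11.67 km/s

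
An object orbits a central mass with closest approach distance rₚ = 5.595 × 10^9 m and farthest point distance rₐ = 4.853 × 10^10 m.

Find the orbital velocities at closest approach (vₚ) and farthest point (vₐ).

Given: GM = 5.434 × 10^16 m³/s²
rₚ = 5.595 × 10^9 m
rₐ = 4.853 × 10^10 m
GM = 5.434 × 10^16 m³/s²
a = (rₚ + rₐ)/2 = 2.70625 × 10^10 m
Vis-viva: v² = GM (2/r − 1/a)
vₚ² = 5.434 × 10^16 × (3.57462 × 10^-10 − 3.69515 × 10^-11) = 1.74165 × 10^7 m²/s²
vₚ = 4173.31 m/s ≈ 4.173 km/s
vₐ² = 5.434 × 10^16 × (4.12116 × 10^-11 − 3.69515 × 10^-11) = 231495 m²/s²
vₐ = 481.139 m/s ≈ 481.1 m/s

Final answer: vₚ = 4.173 km/s, vₐ = 481.1 m/s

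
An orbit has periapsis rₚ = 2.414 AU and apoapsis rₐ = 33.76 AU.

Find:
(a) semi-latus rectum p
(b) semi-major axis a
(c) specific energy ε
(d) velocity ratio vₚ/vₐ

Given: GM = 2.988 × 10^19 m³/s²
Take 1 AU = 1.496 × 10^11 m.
rₚ = 2.414 AU = 3.61134 × 10^11 m
rₐ = 33.76 AU = 5.0505 × 10^12 m
GM = 2.988 × 10^19 m³/s²
a = (rₚ + rₐ)/2 = 2.70582 × 10^12 m
e = (rₐ − rₚ)/(rₐ + rₚ) = (4.68936 × 10^12) / (5.41163 × 10^12) = 0.866534
(a) 1 − e² = 0.249119;  p = a(1 − e²) = 2.70582 × 10^12 × 0.249119 = 6.7407 × 10^11 m ≈ 4.506 AU
(b) a = 2.70582 × 10^12 m ≈ 18.09 AU
(c) 2a = 5.41163 × 10^12 m;  ε = −GM/(2a) = -5.52144 × 10^6 J/kg ≈ -5.521 MJ/kg
(d) vₚ/vₐ = rₐ/rₚ (angular momentum) = (5.0505 × 10^12) / (3.61134 × 10^11) = 13.9851 ≈ 13.99

Final answer:
(a) semi-latus rectum p = 4.506 AU
(b) semi-major axis a = 18.09 AU
(c) specific energy ε = -5.521 MJ/kg
(d) velocity ratio vₚ/vₐ = 13.99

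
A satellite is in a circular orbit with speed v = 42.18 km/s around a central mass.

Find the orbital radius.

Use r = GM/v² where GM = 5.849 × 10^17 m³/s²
v = 42.18 km/s = 42180 m/s
GM = 5.849 × 10^17 m³/s²
v² = 1.77915 × 10^9 m²/s²
r = GM/v² = (5.849 × 10^17) / (1.77915 × 10^9) = 3.28752 × 10^8 m ≈ 328.8 Mm

Final answer: 328.8 Mm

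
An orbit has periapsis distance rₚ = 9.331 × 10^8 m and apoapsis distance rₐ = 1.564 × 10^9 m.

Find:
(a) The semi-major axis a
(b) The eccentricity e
rₚ = 9.331 × 10^8 m
rₐ = 1.564 × 10^9 m
(a) a = (rₚ + rₐ)/2 = 1.24855 × 10^9 m ≈ 1.249 × 10^9 m
(b) e = (rₐ − rₚ)/(rₐ + rₚ) = (6.309 × 10^8) / (2.4971 × 10^9) = 0.252653

Final answer:
(a) a = 1.249 × 10^9 m
(b) e = 0.2527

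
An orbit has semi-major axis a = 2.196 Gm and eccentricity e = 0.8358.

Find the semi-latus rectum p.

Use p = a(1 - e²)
a = 2.196 Gm = 2.196 × 10^9 m
e = 0.8358,  e² = 0.698562,  1 − e² = 0.301438
p = a(1 − e²) = 2.196 × 10^9 m × 0.301438 = 6.61959 × 10^8 m ≈ 662 Mm

Final answer: p = 662 Mm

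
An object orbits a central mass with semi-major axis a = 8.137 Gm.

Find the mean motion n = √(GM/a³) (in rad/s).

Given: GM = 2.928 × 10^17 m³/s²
a = 8.137 Gm = 8.137 × 10^9 m
GM = 2.928 × 10^17 m³/s²
a³ = 5.38757 × 10^29 m³
GM/a³ = (2.928 × 10^17) / (5.38757 × 10^29) = 5.43473 × 10^-13 s⁻²
n = √(GM/a³) = 7.37206 × 10^-7 rad/s ≈ 7.372 × 10^-7 rad/s

Final answer: n = 7.372 × 10^-7 rad/s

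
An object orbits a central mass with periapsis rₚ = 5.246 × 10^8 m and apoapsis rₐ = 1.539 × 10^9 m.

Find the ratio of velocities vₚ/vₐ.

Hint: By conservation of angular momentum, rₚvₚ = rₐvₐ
rₚ = 5.246 × 10^8 m
rₐ = 1.539 × 10^9 m
rₚvₚ = rₐvₐ  ⇒  vₚ/vₐ = rₐ/rₚ
vₚ/vₐ = (1.539 × 10^9) / (5.246 × 10^8) = 2.93366

Final answer: vₚ/vₐ = 2.934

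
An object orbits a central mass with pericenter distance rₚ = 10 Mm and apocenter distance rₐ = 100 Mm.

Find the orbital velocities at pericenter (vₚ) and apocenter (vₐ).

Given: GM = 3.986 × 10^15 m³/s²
rₚ = 10 Mm = 1 × 10^7 m
rₐ = 100 Mm = 1 × 10^8 m
GM = 3.986 × 10^15 m³/s²
a = (rₚ + rₐ)/2 = 5.5 × 10^7 m
Vis-viva: v² = GM (2/r − 1/a)
vₚ² = 3.986 × 10^15 × (2 × 10^-7 − 1.81818 × 10^-8) = 7.24727 × 10^8 m²/s²
vₚ = 26920.8 m/s ≈ 26.92 km/s
vₐ² = 3.986 × 10^15 × (2 × 10^-8 − 1.81818 × 10^-8) = 7.24727 × 10^6 m²/s²
vₐ = 2692.08 m/s ≈ 2.692 km/s

Final answer: vₚ = 26.92 km/s, vₐ = 2.692 km/s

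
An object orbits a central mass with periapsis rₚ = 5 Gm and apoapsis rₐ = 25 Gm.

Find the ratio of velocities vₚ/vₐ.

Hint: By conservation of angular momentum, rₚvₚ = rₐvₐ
rₚ = 5 Gm = 5 × 10^9 m
rₐ = 25 Gm = 2.5 × 10^10 m
rₚvₚ = rₐvₐ  ⇒  vₚ/vₐ = rₐ/rₚ
vₚ/vₐ = (2.5 × 10^10) / (5 × 10^9) = 5

Final answer: vₚ/vₐ = 5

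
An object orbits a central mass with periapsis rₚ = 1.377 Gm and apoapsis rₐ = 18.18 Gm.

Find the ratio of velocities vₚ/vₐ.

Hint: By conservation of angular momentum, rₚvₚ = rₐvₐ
rₚ = 1.377 Gm = 1.377 × 10^9 m
rₐ = 18.18 Gm = 1.818 × 10^10 m
rₚvₚ = rₐvₐ  ⇒  vₚ/vₐ = rₐ/rₚ
vₚ/vₐ = (1.818 × 10^10) / (1.377 × 10^9) = 13.2026

Final answer: vₚ/vₐ = 13.2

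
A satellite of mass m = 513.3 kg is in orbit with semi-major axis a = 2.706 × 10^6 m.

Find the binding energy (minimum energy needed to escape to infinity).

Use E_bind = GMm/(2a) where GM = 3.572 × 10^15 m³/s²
a = 2.706 × 10^6 m
GM = 3.572 × 10^15 m³/s²
m = 513.3 kg
GMm = 3.572 × 10^15 × 513.3 = 1.83351 × 10^18 m³·kg/s²
2a = 5.412 × 10^6 m
E_bind = GMm/(2a) = 3.38786 × 10^11 J ≈ 338.8 GJ

Final answer: 338.8 GJ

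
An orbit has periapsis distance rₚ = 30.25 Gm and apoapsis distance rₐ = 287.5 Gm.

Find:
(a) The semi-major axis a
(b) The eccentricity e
rₚ = 30.25 Gm = 3.025 × 10^10 m
rₐ = 287.5 Gm = 2.875 × 10^11 m
(a) a = (rₚ + rₐ)/2 = 1.58875 × 10^11 m ≈ 158.9 Gm
(b) e = (rₐ − rₚ)/(rₐ + rₚ) = (2.5725 × 10^11) / (3.1775 × 10^11) = 0.809599

Final answer:
(a) a = 158.9 Gm
(b) e = 0.8096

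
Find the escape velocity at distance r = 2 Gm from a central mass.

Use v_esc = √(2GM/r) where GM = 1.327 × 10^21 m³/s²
r = 2 Gm = 2 × 10^9 m
GM = 1.327 × 10^21 m³/s²
2GM/r = 2 × (1.327 × 10^21) / (2 × 10^9) = 1.327 × 10^12 m²/s²
v_esc = √(2GM/r) = 1.15195 × 10^6 m/s ≈ 1152 km/s

Final answer: 1152 km/s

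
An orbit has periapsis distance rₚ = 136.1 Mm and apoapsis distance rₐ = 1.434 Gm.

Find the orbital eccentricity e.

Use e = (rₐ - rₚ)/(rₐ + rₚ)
rₚ = 136.1 Mm = 1.361 × 10^8 m
rₐ = 1.434 Gm = 1.434 × 10^9 m
rₐ − rₚ = 1.2979 × 10^9 m
rₐ + rₚ = 1.5701 × 10^9 m
e = (rₐ − rₚ)/(rₐ + rₚ) = 0.826635

Final answer: e = 0.8266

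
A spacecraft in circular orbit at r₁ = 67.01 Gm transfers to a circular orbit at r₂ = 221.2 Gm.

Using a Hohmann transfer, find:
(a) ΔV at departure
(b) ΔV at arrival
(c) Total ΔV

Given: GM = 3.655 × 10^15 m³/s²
r₁ = 67.01 Gm = 6.701 × 10^10 m
r₂ = 221.2 Gm = 2.212 × 10^11 m
GM = 3.655 × 10^15 m³/s²
Transfer ellipse: a_t = (r₁ + r₂)/2 = 1.44105 × 10^11 m
Circular speed at r₁: v₁ = √(GM/r₁) = 233.547 m/s
Transfer speed at r₁ (periapsis): v₁ₜ = √(GM(2/r₁ − 1/a_t)) = 289.352 m/s
(a) ΔV₁ = v₁ₜ − v₁ = 55.8055 m/s ≈ 55.81 m/s
Circular speed at r₂: v₂ = √(GM/r₂) = 128.544 m/s
Transfer speed at r₂ (apoapsis): v₂ₜ = √(GM(2/r₂ − 1/a_t)) = 87.656 m/s
(b) ΔV₂ = v₂ − v₂ₜ = 40.8878 m/s ≈ 40.89 m/s
(c) ΔV_total = ΔV₁ + ΔV₂ = 96.6934 m/s ≈ 96.69 m/s

Final answer:
(a) ΔV₁ = 55.81 m/s
(b) ΔV₂ = 40.89 m/s
(c) ΔV_total = 96.69 m/s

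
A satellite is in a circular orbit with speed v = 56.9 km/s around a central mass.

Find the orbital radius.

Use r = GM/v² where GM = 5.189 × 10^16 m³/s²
v = 56.9 km/s = 56900 m/s
GM = 5.189 × 10^16 m³/s²
v² = 3.23761 × 10^9 m²/s²
r = GM/v² = (5.189 × 10^16) / (3.23761 × 10^9) = 1.60273 × 10^7 m ≈ 16.03 Mm

Final answer: 16.03 Mm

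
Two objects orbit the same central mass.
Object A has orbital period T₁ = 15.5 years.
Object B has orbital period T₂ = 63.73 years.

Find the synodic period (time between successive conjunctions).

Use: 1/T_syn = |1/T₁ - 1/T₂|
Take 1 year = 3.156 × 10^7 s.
T₁ = 15.5 years = 4.8918 × 10^8 s
T₂ = 63.73 years = 2.01132 × 10^9 s
1/T₁ = 2.04424 × 10^-9 s⁻¹
1/T₂ = 4.97186 × 10^-10 s⁻¹
|1/T₁ − 1/T₂| = 1.54705 × 10^-9 s⁻¹
T_syn = 1 / |1/T₁ − 1/T₂| = 6.46391 × 10^8 s ≈ 20.48 years

Final answer: T_syn = 20.48 years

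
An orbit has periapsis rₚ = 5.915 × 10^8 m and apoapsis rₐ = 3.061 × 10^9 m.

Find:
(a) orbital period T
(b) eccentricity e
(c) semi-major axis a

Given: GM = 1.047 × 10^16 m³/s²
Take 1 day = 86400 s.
rₚ = 5.915 × 10^8 m
rₐ = 3.061 × 10^9 m
GM = 1.047 × 10^16 m³/s²
a = (rₚ + rₐ)/2 = 1.82625 × 10^9 m
e = (rₐ − rₚ)/(rₐ + rₚ) = (2.4695 × 10^9) / (3.6525 × 10^9) = 0.676112
(a) a³ = 6.09089 × 10^27 m³;  T = 2π √(a³/GM) = 2π × 762723 s = 4.79233 × 10^6 s ≈ 55.47 days
(b) e = 0.676112 ≈ 0.6761
(c) a = 1.82625 × 10^9 m ≈ 1.826 × 10^9 m

Final answer:
(a) orbital period T = 55.47 days
(b) eccentricity e = 0.6761
(c) semi-major axis a = 1.826 × 10^9 m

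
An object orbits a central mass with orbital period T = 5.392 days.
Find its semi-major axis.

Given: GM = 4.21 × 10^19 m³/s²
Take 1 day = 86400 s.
T = 5.392 days = 465869 s
GM = 4.21 × 10^19 m³/s²
Kepler's third law: a³ = GM T² / (4π²)
T² = 2.17034 × 10^11 s²
a³ = (4.21 × 10^19) × (2.17034 × 10^11) / (4π²) = 2.31446 × 10^29 m³
a = (a³)^(1/3) = 6.13974 × 10^9 m ≈ 6.14 Gm

Final answer: 6.14 Gm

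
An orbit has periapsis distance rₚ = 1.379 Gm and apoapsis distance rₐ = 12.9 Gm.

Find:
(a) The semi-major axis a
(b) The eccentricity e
rₚ = 1.379 Gm = 1.379 × 10^9 m
rₐ = 12.9 Gm = 1.29 × 10^10 m
(a) a = (rₚ + rₐ)/2 = 7.1395 × 10^9 m ≈ 7.139 Gm
(b) e = (rₐ − rₚ)/(rₐ + rₚ) = (1.1521 × 10^10) / (1.4279 × 10^10) = 0.806849

Final answer:
(a) a = 7.139 Gm
(b) e = 0.8068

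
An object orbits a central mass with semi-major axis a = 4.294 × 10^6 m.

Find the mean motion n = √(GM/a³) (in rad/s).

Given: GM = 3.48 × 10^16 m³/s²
a = 4.294 × 10^6 m
GM = 3.48 × 10^16 m³/s²
a³ = 7.91746 × 10^19 m³
GM/a³ = (3.48 × 10^16) / (7.91746 × 10^19) = 0.000439535 s⁻²
n = √(GM/a³) = 0.0209651 rad/s ≈ 0.02097 rad/s

Final answer: n = 0.02097 rad/s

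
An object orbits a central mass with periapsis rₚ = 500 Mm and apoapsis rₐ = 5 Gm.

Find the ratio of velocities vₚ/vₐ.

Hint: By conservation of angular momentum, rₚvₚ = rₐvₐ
rₚ = 500 Mm = 5 × 10^8 m
rₐ = 5 Gm = 5 × 10^9 m
rₚvₚ = rₐvₐ  ⇒  vₚ/vₐ = rₐ/rₚ
vₚ/vₐ = (5 × 10^9) / (5 × 10^8) = 10

Final answer: vₚ/vₐ = 10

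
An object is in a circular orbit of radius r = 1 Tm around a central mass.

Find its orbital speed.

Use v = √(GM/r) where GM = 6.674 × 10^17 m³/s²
r = 1 Tm = 1 × 10^12 m
GM = 6.674 × 10^17 m³/s²
GM/r = (6.674 × 10^17) / (1 × 10^12) = 667400 m²/s²
v = √(GM/r) = 816.946 m/s ≈ 816.9 m/s

Final answer: 816.9 m/s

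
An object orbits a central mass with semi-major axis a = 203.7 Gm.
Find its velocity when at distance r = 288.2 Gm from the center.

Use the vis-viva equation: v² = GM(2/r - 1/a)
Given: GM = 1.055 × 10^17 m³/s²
a = 203.7 Gm = 2.037 × 10^11 m
r = 288.2 Gm = 2.882 × 10^11 m
GM = 1.055 × 10^17 m³/s²
2/r − 1/a = 6.93963 × 10^-12 − 4.90918 × 10^-12 = 2.03045 × 10^-12 m⁻¹
v² = GM (2/r − 1/a) = 214212 m²/s²
v = 462.83 m/s ≈ 462.8 m/s

Final answer: 462.8 m/s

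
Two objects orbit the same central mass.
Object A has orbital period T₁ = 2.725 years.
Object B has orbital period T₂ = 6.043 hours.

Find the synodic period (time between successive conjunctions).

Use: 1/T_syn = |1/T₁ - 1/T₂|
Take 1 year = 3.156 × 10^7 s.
T₁ = 2.725 years = 8.6001 × 10^7 s
T₂ = 6.043 hours = 21754.8 s
1/T₁ = 1.16278 × 10^-8 s⁻¹
1/T₂ = 4.59669 × 10^-5 s⁻¹
|1/T₁ − 1/T₂| = 4.59552 × 10^-5 s⁻¹
T_syn = 1 / |1/T₁ − 1/T₂| = 21760.3 s ≈ 6.045 hours

Final answer: T_syn = 6.045 hours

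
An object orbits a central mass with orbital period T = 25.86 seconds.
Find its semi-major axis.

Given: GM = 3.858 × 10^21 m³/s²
T = 25.86 seconds
GM = 3.858 × 10^21 m³/s²
Kepler's third law: a³ = GM T² / (4π²)
T² = 668.74 s²
a³ = (3.858 × 10^21) × 668.74 / (4π²) = 6.53521 × 10^22 m³
a = (a³)^(1/3) = 4.02797 × 10^7 m ≈ 40.28 Mm

Final answer: 40.28 Mm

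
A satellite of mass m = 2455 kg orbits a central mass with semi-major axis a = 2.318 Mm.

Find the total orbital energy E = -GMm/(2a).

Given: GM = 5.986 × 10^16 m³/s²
a = 2.318 Mm = 2.318 × 10^6 m
GM = 5.986 × 10^16 m³/s²
2a = 4.636 × 10^6 m
GMm = 5.986 × 10^16 × 2455 = 1.46956 × 10^20 m³·kg/s²
E = −GMm/(2a) = -3.16989 × 10^13 J ≈ -31.7 TJ

Final answer: -31.7 TJ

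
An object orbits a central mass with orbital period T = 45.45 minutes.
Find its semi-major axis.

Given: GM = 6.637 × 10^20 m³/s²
T = 45.45 minutes = 2727 s
GM = 6.637 × 10^20 m³/s²
Kepler's third law: a³ = GM T² / (4π²)
T² = 7.43653 × 10^6 s²
a³ = (6.637 × 10^20) × (7.43653 × 10^6) / (4π²) = 1.25021 × 10^26 m³
a = (a³)^(1/3) = 5.00028 × 10^8 m ≈ 500 Mm

Final answer: 500 Mm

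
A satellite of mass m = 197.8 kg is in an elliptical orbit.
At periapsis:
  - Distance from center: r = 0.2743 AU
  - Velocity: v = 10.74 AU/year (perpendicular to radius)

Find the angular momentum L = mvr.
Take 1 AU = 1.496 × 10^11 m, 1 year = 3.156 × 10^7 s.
r = 0.2743 AU = 4.10353 × 10^10 m
v = 10.74 AU/year = 50909.5 m/s
vr = 50909.5 × 4.10353 × 10^10 = 2.08909 × 10^15 m²/s
L = m × vr = 197.8 × 2.08909 × 10^15 = 4.13221 × 10^17 kg·m²/s ≈ 4.132 × 10^17 kg·m²/s

Final answer: L = 4.132 × 10^17 kg·m²/s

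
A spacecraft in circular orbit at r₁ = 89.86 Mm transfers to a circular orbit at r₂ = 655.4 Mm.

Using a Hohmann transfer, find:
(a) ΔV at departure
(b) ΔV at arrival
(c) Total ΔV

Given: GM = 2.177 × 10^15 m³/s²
r₁ = 89.86 Mm = 8.986 × 10^7 m
r₂ = 655.4 Mm = 6.554 × 10^8 m
GM = 2.177 × 10^15 m³/s²
Transfer ellipse: a_t = (r₁ + r₂)/2 = 3.7263 × 10^8 m
Circular speed at r₁: v₁ = √(GM/r₁) = 4922.05 m/s
Transfer speed at r₁ (periapsis): v₁ₜ = √(GM(2/r₁ − 1/a_t)) = 6527.7 m/s
(a) ΔV₁ = v₁ₜ − v₁ = 1605.65 m/s ≈ 1.606 km/s
Circular speed at r₂: v₂ = √(GM/r₂) = 1822.54 m/s
Transfer speed at r₂ (apoapsis): v₂ₜ = √(GM(2/r₂ − 1/a_t)) = 894.994 m/s
(b) ΔV₂ = v₂ − v₂ₜ = 927.541 m/s ≈ 927.5 m/s
(c) ΔV_total = ΔV₁ + ΔV₂ = 2533.19 m/s ≈ 2.533 km/s

Final answer:
(a) ΔV₁ = 1.606 km/s
(b) ΔV₂ = 927.5 m/s
(c) ΔV_total = 2.533 km/s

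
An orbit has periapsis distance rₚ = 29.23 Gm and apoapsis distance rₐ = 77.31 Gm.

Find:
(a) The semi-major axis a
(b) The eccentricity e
rₚ = 29.23 Gm = 2.923 × 10^10 m
rₐ = 77.31 Gm = 7.731 × 10^10 m
(a) a = (rₚ + rₐ)/2 = 5.327 × 10^10 m ≈ 53.27 Gm
(b) e = (rₐ − rₚ)/(rₐ + rₚ) = (4.808 × 10^10) / (1.0654 × 10^11) = 0.451286

Final answer:
(a) a = 53.27 Gm
(b) e = 0.4513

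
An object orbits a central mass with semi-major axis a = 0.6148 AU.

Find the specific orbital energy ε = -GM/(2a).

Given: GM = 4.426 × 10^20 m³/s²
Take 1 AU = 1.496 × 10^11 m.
a = 0.6148 AU = 9.19741 × 10^10 m
GM = 4.426 × 10^20 m³/s²
2a = 1.83948 × 10^11 m
ε = −GM/(2a) = -2.40611 × 10^9 J/kg ≈ -2.406 GJ/kg

Final answer: -2.406 GJ/kg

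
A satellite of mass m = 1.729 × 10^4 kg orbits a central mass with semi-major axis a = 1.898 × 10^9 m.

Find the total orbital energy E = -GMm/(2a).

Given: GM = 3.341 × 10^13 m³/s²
a = 1.898 × 10^9 m
GM = 3.341 × 10^13 m³/s²
2a = 3.796 × 10^9 m
GMm = 3.341 × 10^13 × 17290 = 5.77659 × 10^17 m³·kg/s²
E = −GMm/(2a) = -1.52176 × 10^8 J ≈ -152.2 MJ

Final answer: -152.2 MJ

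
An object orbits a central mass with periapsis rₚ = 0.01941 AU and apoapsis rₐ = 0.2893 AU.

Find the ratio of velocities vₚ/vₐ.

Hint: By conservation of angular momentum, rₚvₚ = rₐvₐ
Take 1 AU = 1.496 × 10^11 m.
rₚ = 0.01941 AU = 2.90374 × 10^9 m
rₐ = 0.2893 AU = 4.32793 × 10^10 m
rₚvₚ = rₐvₐ  ⇒  vₚ/vₐ = rₐ/rₚ
vₚ/vₐ = (4.32793 × 10^10) / (2.90374 × 10^9) = 14.9047

Final answer: vₚ/vₐ = 14.9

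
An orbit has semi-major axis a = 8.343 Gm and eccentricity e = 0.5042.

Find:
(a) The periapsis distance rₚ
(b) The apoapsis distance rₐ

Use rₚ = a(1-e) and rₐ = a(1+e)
a = 8.343 Gm = 8.343 × 10^9 m
e = 0.5042:  1 − e = 0.4958,  1 + e = 1.5042
(a) rₚ = a(1 − e) = 8.343 × 10^9 m × 0.4958 = 4.13646 × 10^9 m ≈ 4.136 Gm
(b) rₐ = a(1 + e) = 8.343 × 10^9 m × 1.5042 = 1.25495 × 10^10 m ≈ 12.55 Gm

Final answer:
(a) rₚ = 4.136 Gm
(b) rₐ = 12.55 Gm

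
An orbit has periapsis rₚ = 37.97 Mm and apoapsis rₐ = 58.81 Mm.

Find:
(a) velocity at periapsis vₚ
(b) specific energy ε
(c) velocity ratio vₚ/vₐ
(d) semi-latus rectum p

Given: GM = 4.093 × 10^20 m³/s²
rₚ = 37.97 Mm = 3.797 × 10^7 m
rₐ = 58.81 Mm = 5.881 × 10^7 m
GM = 4.093 × 10^20 m³/s²
a = (rₚ + rₐ)/2 = 4.839 × 10^7 m
e = (rₐ − rₚ)/(rₐ + rₚ) = (2.084 × 10^7) / (9.678 × 10^7) = 0.215334
(a) vₚ² = GM (2/rₚ − 1/a) = 4.093 × 10^20 × (5.26732 × 10^-8 − 2.06654 × 10^-8) = 1.31008 × 10^13 m²/s²;  vₚ = 3.6195 × 10^6 m/s ≈ 3619 km/s
(b) 2a = 9.678 × 10^7 m;  ε = −GM/(2a) = -4.22918 × 10^12 J/kg ≈ -4229 GJ/kg
(c) vₚ/vₐ = rₐ/rₚ (angular momentum) = (5.881 × 10^7) / (3.797 × 10^7) = 1.54885 ≈ 1.549
(d) 1 − e² = 0.953631;  p = a(1 − e²) = 4.839 × 10^7 × 0.953631 = 4.61462 × 10^7 m ≈ 46.15 Mm

Final answer:
(a) velocity at periapsis vₚ = 3619 km/s
(b) specific energy ε = -4229 GJ/kg
(c) velocity ratio vₚ/vₐ = 1.549
(d) semi-latus rectum p = 46.15 Mm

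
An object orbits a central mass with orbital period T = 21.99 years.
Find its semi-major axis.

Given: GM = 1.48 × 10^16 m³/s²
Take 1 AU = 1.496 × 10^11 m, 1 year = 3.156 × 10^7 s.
T = 21.99 years = 6.94004 × 10^8 s
GM = 1.48 × 10^16 m³/s²
Kepler's third law: a³ = GM T² / (4π²)
T² = 4.81642 × 10^17 s²
a³ = (1.48 × 10^16) × (4.81642 × 10^17) / (4π²) = 1.80562 × 10^32 m³
a = (a³)^(1/3) = 5.65209 × 10^10 m ≈ 0.3778 AU

Final answer: 0.3778 AU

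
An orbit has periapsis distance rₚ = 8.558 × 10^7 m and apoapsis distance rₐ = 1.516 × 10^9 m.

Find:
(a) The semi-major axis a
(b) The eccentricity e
rₚ = 8.558 × 10^7 m
rₐ = 1.516 × 10^9 m
(a) a = (rₚ + rₐ)/2 = 8.0079 × 10^8 m ≈ 8.008 × 10^8 m
(b) e = (rₐ − rₚ)/(rₐ + rₚ) = (1.43042 × 10^9) / (1.60158 × 10^9) = 0.893131

Final answer:
(a) a = 8.008 × 10^8 m
(b) e = 0.8931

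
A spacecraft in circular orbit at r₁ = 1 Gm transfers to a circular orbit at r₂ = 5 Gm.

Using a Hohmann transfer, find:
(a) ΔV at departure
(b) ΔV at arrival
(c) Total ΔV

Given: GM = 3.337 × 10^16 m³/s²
r₁ = 1 Gm = 1 × 10^9 m
r₂ = 5 Gm = 5 × 10^9 m
GM = 3.337 × 10^16 m³/s²
Transfer ellipse: a_t = (r₁ + r₂)/2 = 3 × 10^9 m
Circular speed at r₁: v₁ = √(GM/r₁) = 5776.68 m/s
Transfer speed at r₁ (periapsis): v₁ₜ = √(GM(2/r₁ − 1/a_t)) = 7457.66 m/s
(a) ΔV₁ = v₁ₜ − v₁ = 1680.98 m/s ≈ 1.681 km/s
Circular speed at r₂: v₂ = √(GM/r₂) = 2583.41 m/s
Transfer speed at r₂ (apoapsis): v₂ₜ = √(GM(2/r₂ − 1/a_t)) = 1491.53 m/s
(b) ΔV₂ = v₂ − v₂ₜ = 1091.88 m/s ≈ 1.092 km/s
(c) ΔV_total = ΔV₁ + ΔV₂ = 2772.86 m/s ≈ 2.773 km/s

Final answer:
(a) ΔV₁ = 1.681 km/s
(b) ΔV₂ = 1.092 km/s
(c) ΔV_total = 2.773 km/s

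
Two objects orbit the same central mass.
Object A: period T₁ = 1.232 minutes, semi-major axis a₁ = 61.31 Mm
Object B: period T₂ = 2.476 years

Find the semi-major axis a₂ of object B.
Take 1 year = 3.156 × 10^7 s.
T₁ = 1.232 minutes = 73.92 s
T₂ = 2.476 years = 7.81426 × 10^7 s
a₁ = 61.31 Mm = 6.131 × 10^7 m
Kepler's third law: (T₂/T₁)² = (a₂/a₁)³  ⇒  a₂ = a₁ (T₂/T₁)^(2/3)
T₂/T₁ = 1.05712 × 10^6
(T₂/T₁)^(2/3) = 10377.3
a₂ = 6.131 × 10^7 m × 10377.3 = 6.36231 × 10^11 m ≈ 636.2 Gm

Final answer: a₂ = 636.2 Gm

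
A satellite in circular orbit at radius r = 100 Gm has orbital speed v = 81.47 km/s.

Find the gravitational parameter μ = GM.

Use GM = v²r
r = 100 Gm = 1 × 10^11 m
v = 81.47 km/s = 81470 m/s
v² = 6.63736 × 10^9 m²/s²
GM = v²r = 6.63736 × 10^9 × 1 × 10^11 = 6.63736 × 10^20 m³/s²
GM ≈ 6.637 × 10^20 m³/s²

Final answer: GM = 6.637 × 10^20 m³/s²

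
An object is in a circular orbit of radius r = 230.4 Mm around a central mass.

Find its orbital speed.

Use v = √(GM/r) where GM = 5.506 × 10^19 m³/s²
r = 230.4 Mm = 2.304 × 10^8 m
GM = 5.506 × 10^19 m³/s²
GM/r = (5.506 × 10^19) / (2.304 × 10^8) = 2.38976 × 10^11 m²/s²
v = √(GM/r) = 488851 m/s ≈ 488.9 km/s

Final answer: 488.9 km/s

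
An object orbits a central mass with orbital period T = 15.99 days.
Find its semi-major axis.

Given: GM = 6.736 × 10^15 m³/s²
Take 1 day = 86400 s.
T = 15.99 days = 1.38154 × 10^6 s
GM = 6.736 × 10^15 m³/s²
Kepler's third law: a³ = GM T² / (4π²)
T² = 1.90864 × 10^12 s²
a³ = (6.736 × 10^15) × (1.90864 × 10^12) / (4π²) = 3.25662 × 10^26 m³
a = (a³)^(1/3) = 6.88001 × 10^8 m ≈ 6.88 × 10^8 m

Final answer: 6.88 × 10^8 m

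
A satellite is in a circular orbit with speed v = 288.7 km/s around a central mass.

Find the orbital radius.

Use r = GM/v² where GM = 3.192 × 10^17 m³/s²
v = 288.7 km/s = 288700 m/s
GM = 3.192 × 10^17 m³/s²
v² = 8.33477 × 10^10 m²/s²
r = GM/v² = (3.192 × 10^17) / (8.33477 × 10^10) = 3.82974 × 10^6 m ≈ 3.83 × 10^6 m

Final answer: 3.83 × 10^6 m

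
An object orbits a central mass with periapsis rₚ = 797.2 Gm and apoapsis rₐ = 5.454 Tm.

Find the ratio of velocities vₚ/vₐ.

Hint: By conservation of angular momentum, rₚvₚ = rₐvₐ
rₚ = 797.2 Gm = 7.972 × 10^11 m
rₐ = 5.454 Tm = 5.454 × 10^12 m
rₚvₚ = rₐvₐ  ⇒  vₚ/vₐ = rₐ/rₚ
vₚ/vₐ = (5.454 × 10^12) / (7.972 × 10^11) = 6.84145

Final answer: vₚ/vₐ = 6.841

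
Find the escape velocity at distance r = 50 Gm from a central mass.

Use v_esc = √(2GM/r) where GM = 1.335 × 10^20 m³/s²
r = 50 Gm = 5 × 10^10 m
GM = 1.335 × 10^20 m³/s²
2GM/r = 2 × (1.335 × 10^20) / (5 × 10^10) = 5.34 × 10^9 m²/s²
v_esc = √(2GM/r) = 73075.3 m/s ≈ 73.08 km/s

Final answer: 73.08 km/s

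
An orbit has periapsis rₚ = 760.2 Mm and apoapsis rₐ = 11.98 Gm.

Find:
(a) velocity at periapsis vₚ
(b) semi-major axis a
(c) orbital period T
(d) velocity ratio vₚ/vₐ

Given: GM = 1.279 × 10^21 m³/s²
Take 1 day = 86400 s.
rₚ = 760.2 Mm = 7.602 × 10^8 m
rₐ = 11.98 Gm = 1.198 × 10^10 m
GM = 1.279 × 10^21 m³/s²
a = (rₚ + rₐ)/2 = 6.3701 × 10^9 m
e = (rₐ − rₚ)/(rₐ + rₚ) = (1.12198 × 10^10) / (1.27402 × 10^10) = 0.880661
(a) vₚ² = GM (2/rₚ − 1/a) = 1.279 × 10^21 × (2.63089 × 10^-9 − 1.56983 × 10^-10) = 3.16412 × 10^12 m²/s²;  vₚ = 1.7788 × 10^6 m/s ≈ 1779 km/s
(b) a = 6.3701 × 10^9 m ≈ 6.37 Gm
(c) a³ = 2.58487 × 10^29 m³;  T = 2π √(a³/GM) = 2π × 14216.2 s = 89323.1 s ≈ 1.034 days
(d) vₚ/vₐ = rₐ/rₚ (angular momentum) = (1.198 × 10^10) / (7.602 × 10^8) = 15.759 ≈ 15.76

Final answer:
(a) velocity at periapsis vₚ = 1779 km/s
(b) semi-major axis a = 6.37 Gm
(c) orbital period T = 1.034 days
(d) velocity ratio vₚ/vₐ = 15.76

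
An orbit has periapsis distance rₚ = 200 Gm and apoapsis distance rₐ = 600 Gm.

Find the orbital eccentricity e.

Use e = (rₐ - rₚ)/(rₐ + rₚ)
rₚ = 200 Gm = 2 × 10^11 m
rₐ = 600 Gm = 6 × 10^11 m
rₐ − rₚ = 4 × 10^11 m
rₐ + rₚ = 8 × 10^11 m
e = (rₐ − rₚ)/(rₐ + rₚ) = 0.5

Final answer: e = 0.5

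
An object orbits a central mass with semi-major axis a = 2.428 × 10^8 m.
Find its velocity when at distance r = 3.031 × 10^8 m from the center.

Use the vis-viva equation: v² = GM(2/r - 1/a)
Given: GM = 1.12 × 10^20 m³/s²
a = 2.428 × 10^8 m
r = 3.031 × 10^8 m
GM = 1.12 × 10^20 m³/s²
2/r − 1/a = 6.59848 × 10^-9 − 4.11862 × 10^-9 = 2.47987 × 10^-9 m⁻¹
v² = GM (2/r − 1/a) = 2.77745 × 10^11 m²/s²
v = 527015 m/s ≈ 527 km/s

Final answer: 527 km/s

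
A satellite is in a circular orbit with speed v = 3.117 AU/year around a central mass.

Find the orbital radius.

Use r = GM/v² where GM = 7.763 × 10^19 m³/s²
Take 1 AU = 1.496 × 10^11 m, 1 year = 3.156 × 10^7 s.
v = 3.117 AU/year = 14775.1 m/s
GM = 7.763 × 10^19 m³/s²
v² = 2.18305 × 10^8 m²/s²
r = GM/v² = (7.763 × 10^19) / (2.18305 × 10^8) = 3.55604 × 10^11 m ≈ 2.377 AU

Final answer: 2.377 AU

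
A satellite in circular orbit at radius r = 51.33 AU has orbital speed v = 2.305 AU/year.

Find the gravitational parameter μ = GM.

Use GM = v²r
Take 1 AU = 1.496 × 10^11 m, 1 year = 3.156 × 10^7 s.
r = 51.33 AU = 7.67897 × 10^12 m
v = 2.305 AU/year = 10926.1 m/s
v² = 1.1938 × 10^8 m²/s²
GM = v²r = 1.1938 × 10^8 × 7.67897 × 10^12 = 9.16714 × 10^20 m³/s²
GM ≈ 9.167 × 10^20 m³/s²

Final answer: GM = 9.167 × 10^20 m³/s²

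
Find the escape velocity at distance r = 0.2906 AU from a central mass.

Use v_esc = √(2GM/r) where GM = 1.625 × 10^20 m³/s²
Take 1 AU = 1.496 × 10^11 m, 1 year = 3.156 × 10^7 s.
r = 0.2906 AU = 4.34738 × 10^10 m
GM = 1.625 × 10^20 m³/s²
2GM/r = 2 × (1.625 × 10^20) / (4.34738 × 10^10) = 7.47577 × 10^9 m²/s²
v_esc = √(2GM/r) = 86462.6 m/s ≈ 18.24 AU/year

Final answer: 18.24 AU/year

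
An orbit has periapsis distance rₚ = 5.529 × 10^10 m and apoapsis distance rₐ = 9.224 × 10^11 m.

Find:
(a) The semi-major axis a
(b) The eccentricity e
rₚ = 5.529 × 10^10 m
rₐ = 9.224 × 10^11 m
(a) a = (rₚ + rₐ)/2 = 4.88845 × 10^11 m ≈ 4.888 × 10^11 m
(b) e = (rₐ − rₚ)/(rₐ + rₚ) = (8.6711 × 10^11) / (9.7769 × 10^11) = 0.886897

Final answer:
(a) a = 4.888 × 10^11 m
(b) e = 0.8869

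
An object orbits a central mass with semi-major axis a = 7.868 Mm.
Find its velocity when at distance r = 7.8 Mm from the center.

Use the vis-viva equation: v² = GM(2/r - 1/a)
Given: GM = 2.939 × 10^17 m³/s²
a = 7.868 Mm = 7.868 × 10^6 m
r = 7.8 Mm = 7.8 × 10^6 m
GM = 2.939 × 10^17 m³/s²
2/r − 1/a = 2.5641 × 10^-7 − 1.27097 × 10^-7 = 1.29313 × 10^-7 m⁻¹
v² = GM (2/r − 1/a) = 3.80051 × 10^10 m²/s²
v = 194949 m/s ≈ 194.9 km/s

Final answer: 194.9 km/s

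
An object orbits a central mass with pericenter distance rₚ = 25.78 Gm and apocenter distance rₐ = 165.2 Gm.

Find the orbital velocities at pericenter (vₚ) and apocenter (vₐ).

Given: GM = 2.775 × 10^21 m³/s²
rₚ = 25.78 Gm = 2.578 × 10^10 m
rₐ = 165.2 Gm = 1.652 × 10^11 m
GM = 2.775 × 10^21 m³/s²
a = (rₚ + rₐ)/2 = 9.549 × 10^10 m
Vis-viva: v² = GM (2/r − 1/a)
vₚ² = 2.775 × 10^21 × (7.75795 × 10^-11 − 1.04723 × 10^-11) = 1.86223 × 10^11 m²/s²
vₚ = 431535 m/s ≈ 431.5 km/s
vₐ² = 2.775 × 10^21 × (1.21065 × 10^-11 − 1.04723 × 10^-11) = 4.53501 × 10^9 m²/s²
vₐ = 67342.5 m/s ≈ 67.34 km/s

Final answer: vₚ = 431.5 km/s, vₐ = 67.34 km/s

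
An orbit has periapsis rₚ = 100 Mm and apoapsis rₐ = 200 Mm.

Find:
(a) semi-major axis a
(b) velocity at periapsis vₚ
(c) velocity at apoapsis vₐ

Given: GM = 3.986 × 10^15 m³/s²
rₚ = 100 Mm = 1 × 10^8 m
rₐ = 200 Mm = 2 × 10^8 m
GM = 3.986 × 10^15 m³/s²
a = (rₚ + rₐ)/2 = 1.5 × 10^8 m
e = (rₐ − rₚ)/(rₐ + rₚ) = (1 × 10^8) / (3 × 10^8) = 0.333333
(a) a = 1.5 × 10^8 m ≈ 150 Mm
(b) vₚ² = GM (2/rₚ − 1/a) = 3.986 × 10^15 × (2 × 10^-8 − 6.66667 × 10^-9) = 5.31467 × 10^7 m²/s²;  vₚ = 7290.18 m/s ≈ 7.29 km/s
(c) vₐ² = GM (2/rₐ − 1/a) = 3.986 × 10^15 × (1 × 10^-8 − 6.66667 × 10^-9) = 1.32867 × 10^7 m²/s²;  vₐ = 3645.09 m/s ≈ 3.645 km/s

Final answer:
(a) semi-major axis a = 150 Mm
(b) velocity at periapsis vₚ = 7.29 km/s
(c) velocity at apoapsis vₐ = 3.645 km/s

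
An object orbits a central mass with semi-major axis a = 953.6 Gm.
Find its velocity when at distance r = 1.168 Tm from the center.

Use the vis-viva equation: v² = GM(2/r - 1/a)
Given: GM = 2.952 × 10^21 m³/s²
a = 953.6 Gm = 9.536 × 10^11 m
r = 1.168 Tm = 1.168 × 10^12 m
GM = 2.952 × 10^21 m³/s²
2/r − 1/a = 1.71233 × 10^-12 − 1.04866 × 10^-12 = 6.63671 × 10^-13 m⁻¹
v² = GM (2/r − 1/a) = 1.95916 × 10^9 m²/s²
v = 44262.4 m/s ≈ 44.26 km/s

Final answer: 44.26 km/s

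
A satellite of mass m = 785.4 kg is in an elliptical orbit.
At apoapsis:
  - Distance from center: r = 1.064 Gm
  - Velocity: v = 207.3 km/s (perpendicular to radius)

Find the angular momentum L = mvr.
r = 1.064 Gm = 1.064 × 10^9 m
v = 207.3 km/s = 207300 m/s
vr = 207300 × 1.064 × 10^9 = 2.20567 × 10^14 m²/s
L = m × vr = 785.4 × 2.20567 × 10^14 = 1.73233 × 10^17 kg·m²/s ≈ 1.732 × 10^17 kg·m²/s

Final answer: L = 1.732 × 10^17 kg·m²/s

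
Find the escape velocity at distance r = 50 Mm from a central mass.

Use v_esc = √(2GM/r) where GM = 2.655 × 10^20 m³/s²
r = 50 Mm = 5 × 10^7 m
GM = 2.655 × 10^20 m³/s²
2GM/r = 2 × (2.655 × 10^20) / (5 × 10^7) = 1.062 × 10^13 m²/s²
v_esc = √(2GM/r) = 3.25883 × 10^6 m/s ≈ 3259 km/s

Final answer: 3259 km/s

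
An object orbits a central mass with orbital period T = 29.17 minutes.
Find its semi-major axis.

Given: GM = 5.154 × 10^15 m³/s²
T = 29.17 minutes = 1750.2 s
GM = 5.154 × 10^15 m³/s²
Kepler's third law: a³ = GM T² / (4π²)
T² = 3.0632 × 10^6 s²
a³ = (5.154 × 10^15) × (3.0632 × 10^6) / (4π²) = 3.99908 × 10^20 m³
a = (a³)^(1/3) = 7.3675 × 10^6 m ≈ 7.367 Mm

Final answer: 7.367 Mm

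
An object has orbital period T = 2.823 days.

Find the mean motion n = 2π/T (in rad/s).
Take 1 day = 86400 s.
T = 2.823 days = 243907 s
n = 2π / 243907 s = 2.57606 × 10^-5 rad/s ≈ 2.576 × 10^-5 rad/s

Final answer: n = 2.576 × 10^-5 rad/s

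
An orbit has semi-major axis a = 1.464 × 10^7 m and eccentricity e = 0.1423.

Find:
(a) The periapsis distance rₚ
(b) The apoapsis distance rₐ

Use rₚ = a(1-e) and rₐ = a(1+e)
a = 1.464 × 10^7 m
e = 0.1423:  1 − e = 0.8577,  1 + e = 1.1423
(a) rₚ = a(1 − e) = 1.464 × 10^7 m × 0.8577 = 1.25567 × 10^7 m ≈ 1.256 × 10^7 m
(b) rₐ = a(1 + e) = 1.464 × 10^7 m × 1.1423 = 1.67233 × 10^7 m ≈ 1.672 × 10^7 m

Final answer:
(a) rₚ = 1.256 × 10^7 m
(b) rₐ = 1.672 × 10^7 m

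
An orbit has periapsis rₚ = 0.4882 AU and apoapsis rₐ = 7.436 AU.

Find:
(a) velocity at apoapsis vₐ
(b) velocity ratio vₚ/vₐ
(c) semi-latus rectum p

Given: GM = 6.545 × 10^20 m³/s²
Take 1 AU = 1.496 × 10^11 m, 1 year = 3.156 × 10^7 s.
rₚ = 0.4882 AU = 7.30347 × 10^10 m
rₐ = 7.436 AU = 1.11243 × 10^12 m
GM = 6.545 × 10^20 m³/s²
a = (rₚ + rₐ)/2 = 5.9273 × 10^11 m
e = (rₐ − rₚ)/(rₐ + rₚ) = (1.03939 × 10^12) / (1.18546 × 10^12) = 0.876783
(a) vₐ² = GM (2/rₐ − 1/a) = 6.545 × 10^20 × (1.79787 × 10^-12 − 1.68711 × 10^-12) = 7.24955 × 10^7 m²/s²;  vₐ = 8514.43 m/s ≈ 1.796 AU/year
(b) vₚ/vₐ = rₐ/rₚ (angular momentum) = (1.11243 × 10^12) / (7.30347 × 10^10) = 15.2315 ≈ 15.23
(c) 1 − e² = 0.231252;  p = a(1 − e²) = 5.9273 × 10^11 × 0.231252 = 1.3707 × 10^11 m ≈ 0.9162 AU

Final answer:
(a) velocity at apoapsis vₐ = 1.796 AU/year
(b) velocity ratio vₚ/vₐ = 15.23
(c) semi-latus rectum p = 0.9162 AU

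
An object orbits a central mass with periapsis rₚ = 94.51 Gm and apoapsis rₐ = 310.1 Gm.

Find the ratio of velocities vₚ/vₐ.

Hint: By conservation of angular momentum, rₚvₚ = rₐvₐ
rₚ = 94.51 Gm = 9.451 × 10^10 m
rₐ = 310.1 Gm = 3.101 × 10^11 m
rₚvₚ = rₐvₐ  ⇒  vₚ/vₐ = rₐ/rₚ
vₚ/vₐ = (3.101 × 10^11) / (9.451 × 10^10) = 3.28113

Final answer: vₚ/vₐ = 3.281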